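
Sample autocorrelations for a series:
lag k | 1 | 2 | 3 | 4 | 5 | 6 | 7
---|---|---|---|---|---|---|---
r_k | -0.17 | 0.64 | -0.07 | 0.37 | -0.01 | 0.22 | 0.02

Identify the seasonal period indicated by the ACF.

The largest autocorrelation is r_2 = 0.64, with weaker echoes at lags 4 (0.37) and 6 (0.22); the remaining lags stay at or below 0.02.
The dominant spike at lag 2 indicates a seasonal period of 2.

2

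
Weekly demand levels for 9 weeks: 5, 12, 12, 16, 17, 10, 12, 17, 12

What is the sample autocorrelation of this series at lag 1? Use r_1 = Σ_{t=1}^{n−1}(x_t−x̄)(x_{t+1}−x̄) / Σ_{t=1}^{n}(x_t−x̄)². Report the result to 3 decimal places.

0.026

Mean x̄ = (5 + 12 + 12 + 16 + 17 + 10 + 12 + 17 + 12)/9 = 12.5556
Numerator Σ_{t=1}^{8}(x_t−x̄)(x_{t+1}−x̄) = 3.0247
Denominator Σ(x_t−x̄)² = 116.2222
r_1 = 3.0247 / 116.2222 = 0.026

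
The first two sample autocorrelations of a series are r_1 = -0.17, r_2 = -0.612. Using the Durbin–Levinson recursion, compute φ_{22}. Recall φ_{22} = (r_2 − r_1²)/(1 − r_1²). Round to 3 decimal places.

φ_{22} = (r_2 − r_1²) / (1 − r_1²)
r_1² = (-0.17)² = 0.0289
Numerator = -0.612 − 0.0289 = -0.6409; denominator = 1 − 0.0289 = 0.9711
φ_{22} = -0.6409 / 0.9711 = -0.660

-0.660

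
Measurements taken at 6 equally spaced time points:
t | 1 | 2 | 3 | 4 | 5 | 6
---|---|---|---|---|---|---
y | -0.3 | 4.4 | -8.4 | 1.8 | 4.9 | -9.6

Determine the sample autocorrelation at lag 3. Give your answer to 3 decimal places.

0.485

Mean ȳ = (-0.3 + 4.4 − 8.4 + 1.8 + 4.9 − 9.6)/6 = -1.2000
Deviations from mean: 0.9000, 5.6000, -7.2000, 3.0000, 6.1000, -8.4000
Σ(y_t−ȳ)(y_{t+3}−ȳ) = (2.7000) + (34.1600) + (60.4800) = 97.3400
Denominator Σ(y_t−ȳ)² = 200.7800
r_3 = 97.3400 / 200.7800 = 0.485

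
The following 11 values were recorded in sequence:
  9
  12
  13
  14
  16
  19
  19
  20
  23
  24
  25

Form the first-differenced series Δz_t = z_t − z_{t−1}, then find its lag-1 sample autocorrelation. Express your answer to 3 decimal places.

First differences Δz: 3, 1, 1, 2, 3, 0, 1, 3, 1, 1
Mean of differences = 1.6000
Numerator Σ(Δz_t−Δz̄)(Δz_{t+1}−Δz̄) = -2.7600
Denominator Σ(Δz_t−Δz̄)² = 10.4000
r_1(Δz) = -2.7600 / 10.4000 = -0.265

-0.265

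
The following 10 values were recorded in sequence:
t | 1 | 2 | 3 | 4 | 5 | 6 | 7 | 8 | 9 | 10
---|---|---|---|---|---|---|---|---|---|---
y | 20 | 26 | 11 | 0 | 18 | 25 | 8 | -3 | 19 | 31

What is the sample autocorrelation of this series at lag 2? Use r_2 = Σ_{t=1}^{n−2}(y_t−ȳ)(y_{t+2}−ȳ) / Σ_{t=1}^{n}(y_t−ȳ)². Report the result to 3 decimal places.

-0.746

Mean ȳ = (20 + 26 + 11 + 0 + 18 + 25 + 8 − 3 + 19 + 31)/10 = 15.5000
Numerator Σ_{t=1}^{8}(y_t−ȳ)(y_{t+2}−ȳ) = -849.0000
Denominator Σ(y_t−ȳ)² = 1138.5000
r_2 = -849.0000 / 1138.5000 = -0.746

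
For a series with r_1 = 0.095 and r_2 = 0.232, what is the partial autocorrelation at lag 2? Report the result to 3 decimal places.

φ_{22} = (r_2 − r_1²) / (1 − r_1²)
r_1² = (0.095)² = 0.009025
Numerator = 0.232 − 0.0090 = 0.2230; denominator = 1 − 0.0090 = 0.9910
φ_{22} = 0.2230 / 0.9910 = 0.225

0.225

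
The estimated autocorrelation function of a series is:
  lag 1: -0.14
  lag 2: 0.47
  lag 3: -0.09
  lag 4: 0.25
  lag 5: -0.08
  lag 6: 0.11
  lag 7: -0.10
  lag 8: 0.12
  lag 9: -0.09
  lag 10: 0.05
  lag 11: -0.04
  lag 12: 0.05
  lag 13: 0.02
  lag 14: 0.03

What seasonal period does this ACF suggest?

2

The largest autocorrelation is r_2 = 0.47, with a weaker echo at lag 4 (0.25); the remaining lags stay at or below 0.12.
The dominant spike at lag 2 indicates a seasonal period of 2.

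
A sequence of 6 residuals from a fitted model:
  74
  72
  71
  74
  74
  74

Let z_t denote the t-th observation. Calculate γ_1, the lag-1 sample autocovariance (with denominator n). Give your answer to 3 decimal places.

Mean z̄ = (74 + 72 + 71 + 74 + 74 + 74)/6 = 73.1667
Deviations: 0.8333, -1.1667, -2.1667, 0.8333, 0.8333, 0.8333
Σ_{t=1}^{5}(z_t−z̄)(z_{t+1}−z̄) = 1.1389
γ_1 = 1.1389 / 6 = 0.190

0.190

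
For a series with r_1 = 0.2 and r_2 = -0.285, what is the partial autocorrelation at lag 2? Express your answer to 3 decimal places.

-0.339

φ_{22} = (r_2 − r_1²) / (1 − r_1²)
r_1² = (0.2)² = 0.04
Numerator = -0.285 − 0.0400 = -0.3250; denominator = 1 − 0.0400 = 0.9600
φ_{22} = -0.3250 / 0.9600 = -0.339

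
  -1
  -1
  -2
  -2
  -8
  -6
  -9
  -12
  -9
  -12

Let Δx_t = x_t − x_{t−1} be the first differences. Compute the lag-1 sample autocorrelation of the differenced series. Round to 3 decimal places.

-0.602

First differences Δx: 0, -1, 0, -6, 2, -3, -3, 3, -3
Mean of differences = -1.2222
Numerator Σ(Δx_t−Δx̄)(Δx_{t+1}−Δx̄) = -38.2716
Denominator Σ(Δx_t−Δx̄)² = 63.5556
r_1(Δx) = -38.2716 / 63.5556 = -0.602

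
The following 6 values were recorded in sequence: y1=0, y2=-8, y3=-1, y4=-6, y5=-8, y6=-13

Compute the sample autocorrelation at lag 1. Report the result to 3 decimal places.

Mean ȳ = (0 − 8 − 1 − 6 − 8 − 13)/6 = -6.0000
Deviations from mean: 6.0000, -2.0000, 5.0000, 0.0000, -2.0000, -7.0000
Σ(y_t−ȳ)(y_{t+1}−ȳ) = (-12.0000) + (-10.0000) + (0.0000) + (0.0000) + (14.0000) = -8.0000
Denominator Σ(y_t−ȳ)² = 118.0000
r_1 = -8.0000 / 118.0000 = -0.068

-0.068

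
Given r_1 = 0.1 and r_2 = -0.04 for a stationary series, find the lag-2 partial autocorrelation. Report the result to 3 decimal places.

-0.051

φ_{22} = (r_2 − r_1²) / (1 − r_1²)
r_1² = (0.1)² = 0.01
Numerator = -0.04 − 0.0100 = -0.0500; denominator = 1 − 0.0100 = 0.9900
φ_{22} = -0.0500 / 0.9900 = -0.051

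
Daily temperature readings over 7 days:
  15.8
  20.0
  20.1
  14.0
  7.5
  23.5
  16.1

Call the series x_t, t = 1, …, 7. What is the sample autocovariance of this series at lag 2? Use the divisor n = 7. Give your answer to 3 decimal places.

Mean x̄ = (15.8 + 20.0 + 20.1 + 14.0 + 7.5 + 23.5 + 16.1)/7 = 16.7143
Deviations: -0.9143, 3.2857, 3.3857, -2.7143, -9.2143, 6.7857, -0.6143
Σ_{t=1}^{5}(x_t−x̄)(x_{t+2}−x̄) = -55.9690
γ_2 = -55.9690 / 7 = -7.996

-7.996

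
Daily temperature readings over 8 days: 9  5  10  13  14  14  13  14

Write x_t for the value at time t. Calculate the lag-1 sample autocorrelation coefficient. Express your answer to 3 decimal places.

Mean x̄ = (9 + 5 + 10 + 13 + 14 + 14 + 13 + 14)/8 = 11.5000
Deviations from mean: -2.5000, -6.5000, -1.5000, 1.5000, 2.5000, 2.5000, 1.5000, 2.5000
Σ(x_t−x̄)(x_{t+1}−x̄) = (16.2500) + (9.7500) + (-2.2500) + (3.7500) + (6.2500) + (3.7500) + (3.7500) = 41.2500
Denominator Σ(x_t−x̄)² = 74.0000
r_1 = 41.2500 / 74.0000 = 0.557

0.557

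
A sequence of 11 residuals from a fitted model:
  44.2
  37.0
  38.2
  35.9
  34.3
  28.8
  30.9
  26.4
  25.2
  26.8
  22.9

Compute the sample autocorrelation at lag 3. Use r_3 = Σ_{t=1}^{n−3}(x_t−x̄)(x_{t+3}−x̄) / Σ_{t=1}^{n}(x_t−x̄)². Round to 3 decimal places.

Mean x̄ = (44.2 + 37.0 + 38.2 + 35.9 + 34.3 + 28.8 + 30.9 + 26.4 + 25.2 + 26.8 + 22.9)/11 = 31.8727
Numerator Σ_{t=1}^{8}(x_t−x̄)(x_{t+3}−x̄) = 99.9905
Denominator Σ(x_t−x̄)² = 431.5018
r_3 = 99.9905 / 431.5018 = 0.232

0.232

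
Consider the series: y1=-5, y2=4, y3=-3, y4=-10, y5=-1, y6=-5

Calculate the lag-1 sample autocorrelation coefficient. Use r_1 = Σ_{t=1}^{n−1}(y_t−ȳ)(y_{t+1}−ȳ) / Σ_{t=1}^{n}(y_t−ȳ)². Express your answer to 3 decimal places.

Mean ȳ = (-5 + 4 − 3 − 10 − 1 − 5)/6 = -3.3333
Deviations from mean: -1.6667, 7.3333, 0.3333, -6.6667, 2.3333, -1.6667
Numerator Σ_{t=1}^{5}(y_t−ȳ)(y_{t+1}−ȳ) = -31.4444
Denominator Σ(y_t−ȳ)² = 109.3333
r_1 = -31.4444 / 109.3333 = -0.288

-0.288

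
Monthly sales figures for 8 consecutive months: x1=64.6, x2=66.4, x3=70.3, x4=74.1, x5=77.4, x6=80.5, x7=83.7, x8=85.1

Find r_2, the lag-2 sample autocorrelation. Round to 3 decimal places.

Mean x̄ = (64.6 + 66.4 + 70.3 + 74.1 + 77.4 + 80.5 + 83.7 + 85.1)/8 = 75.2625
Deviations from mean: -10.6625, -8.8625, -4.9625, -1.1625, 2.1375, 5.2375, 8.4375, 9.8375
Σ(x_t−x̄)(x_{t+2}−x̄) = (52.9127) + (10.3027) + (-10.6073) + (-6.0886) + (18.0352) + (51.5239) = 116.0784
Denominator Σ(x_t−x̄)² = 418.1788
r_2 = 116.0784 / 418.1788 = 0.278

0.278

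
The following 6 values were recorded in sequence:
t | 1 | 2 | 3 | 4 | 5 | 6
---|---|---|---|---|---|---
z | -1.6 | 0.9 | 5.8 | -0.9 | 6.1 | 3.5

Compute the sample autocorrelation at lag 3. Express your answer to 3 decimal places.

0.205

Mean z̄ = (-1.6 + 0.9 + 5.8 − 0.9 + 6.1 + 3.5)/6 = 2.3000
Deviations from mean: -3.9000, -1.4000, 3.5000, -3.2000, 3.8000, 1.2000
Σ(z_t−z̄)(z_{t+3}−z̄) = (12.4800) + (-5.3200) + (4.2000) = 11.3600
Denominator Σ(z_t−z̄)² = 55.5400
r_3 = 11.3600 / 55.5400 = 0.205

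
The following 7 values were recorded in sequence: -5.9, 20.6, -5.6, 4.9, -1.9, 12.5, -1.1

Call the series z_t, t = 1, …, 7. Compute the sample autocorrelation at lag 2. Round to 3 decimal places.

Mean z̄ = (-5.9 + 20.6 − 5.6 + 4.9 − 1.9 + 12.5 − 1.1)/7 = 3.3571
Deviations from mean: -9.2571, 17.2429, -8.9571, 1.5429, -5.2571, 9.1429, -4.4571
Σ(z_t−z̄)(z_{t+2}−z̄) = (82.9176) + (26.6033) + (47.0890) + (14.1061) + (23.4318) = 194.1478
Denominator Σ(z_t−z̄)² = 596.7171
r_2 = 194.1478 / 596.7171 = 0.325

0.325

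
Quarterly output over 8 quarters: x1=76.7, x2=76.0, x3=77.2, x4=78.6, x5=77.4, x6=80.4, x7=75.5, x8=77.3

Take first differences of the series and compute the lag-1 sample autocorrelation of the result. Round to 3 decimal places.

First differences Δx: -0.7, 1.2, 1.4, -1.2, 3.0, -4.9, 1.8
Mean of differences = 0.0857
Numerator Σ(Δx_t−Δx̄)(Δx_{t+1}−Δx̄) = -27.9245
Denominator Σ(Δx_t−Δx̄)² = 41.5286
r_1(Δx) = -27.9245 / 41.5286 = -0.672

-0.672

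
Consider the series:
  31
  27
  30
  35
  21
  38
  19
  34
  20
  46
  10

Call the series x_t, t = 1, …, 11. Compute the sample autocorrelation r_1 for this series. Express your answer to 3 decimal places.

Mean x̄ = (31 + 27 + 30 + 35 + 21 + 38 + 19 + 34 + 20 + 46 + 10)/11 = 28.2727
Numerator Σ_{t=1}^{10}(x_t−x̄)(x_{t+1}−x̄) = -774.9835
Denominator Σ(x_t−x̄)² = 1040.1818
r_1 = -774.9835 / 1040.1818 = -0.745

-0.745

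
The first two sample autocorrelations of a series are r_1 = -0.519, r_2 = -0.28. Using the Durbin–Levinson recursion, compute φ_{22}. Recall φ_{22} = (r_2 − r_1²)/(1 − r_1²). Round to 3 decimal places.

-0.752

φ_{22} = (r_2 − r_1²) / (1 − r_1²)
r_1² = (-0.519)² = 0.269361
Numerator = -0.28 − 0.2694 = -0.5494; denominator = 1 − 0.2694 = 0.7306
φ_{22} = -0.5494 / 0.7306 = -0.752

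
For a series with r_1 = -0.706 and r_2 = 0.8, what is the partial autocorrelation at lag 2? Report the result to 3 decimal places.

0.601

φ_{22} = (r_2 − r_1²) / (1 − r_1²)
r_1² = (-0.706)² = 0.498436
Numerator = 0.8 − 0.4984 = 0.3016; denominator = 1 − 0.4984 = 0.5016
φ_{22} = 0.3016 / 0.5016 = 0.601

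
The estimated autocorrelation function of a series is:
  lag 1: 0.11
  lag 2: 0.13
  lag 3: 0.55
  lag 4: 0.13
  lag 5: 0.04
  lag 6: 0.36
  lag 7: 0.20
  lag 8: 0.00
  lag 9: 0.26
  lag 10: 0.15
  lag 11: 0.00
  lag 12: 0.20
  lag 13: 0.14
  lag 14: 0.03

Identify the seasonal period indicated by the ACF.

3

The largest autocorrelation is r_3 = 0.55, with weaker echoes at lags 6 (0.36) and 9 (0.26); the remaining lags stay at or below 0.20.
The dominant spike at lag 3 indicates a seasonal period of 3.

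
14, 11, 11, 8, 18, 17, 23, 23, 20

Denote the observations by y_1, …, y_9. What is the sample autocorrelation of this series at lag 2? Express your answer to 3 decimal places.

0.343

Mean ȳ = (14 + 11 + 11 + 8 + 18 + 17 + 23 + 23 + 20)/9 = 16.1111
Numerator Σ_{t=1}^{7}(y_t−ȳ)(y_{t+2}−ȳ) = 81.3086
Denominator Σ(y_t−ȳ)² = 236.8889
r_2 = 81.3086 / 236.8889 = 0.343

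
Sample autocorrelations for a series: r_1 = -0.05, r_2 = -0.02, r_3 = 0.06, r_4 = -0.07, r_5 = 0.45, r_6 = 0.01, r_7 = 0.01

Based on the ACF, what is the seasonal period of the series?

5

The largest autocorrelation is r_5 = 0.45; the remaining lags stay at or below 0.06.
The dominant spike at lag 5 indicates a seasonal period of 5.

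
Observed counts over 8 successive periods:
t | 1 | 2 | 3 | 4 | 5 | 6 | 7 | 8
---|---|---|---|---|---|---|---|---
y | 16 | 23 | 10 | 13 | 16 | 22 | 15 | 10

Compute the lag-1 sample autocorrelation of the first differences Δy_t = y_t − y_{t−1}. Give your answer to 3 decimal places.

First differences Δy: 7, -13, 3, 3, 6, -7, -5
Mean of differences = -0.8571
Numerator Σ(Δy_t−Δȳ)(Δy_{t+1}−Δȳ) = -117.5918
Denominator Σ(Δy_t−Δȳ)² = 340.8571
r_1(Δy) = -117.5918 / 340.8571 = -0.345

-0.345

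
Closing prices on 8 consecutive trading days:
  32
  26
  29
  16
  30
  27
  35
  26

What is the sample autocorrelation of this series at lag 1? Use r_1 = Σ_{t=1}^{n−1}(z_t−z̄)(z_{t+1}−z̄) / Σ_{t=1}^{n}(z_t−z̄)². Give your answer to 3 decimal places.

Mean z̄ = (32 + 26 + 29 + 16 + 30 + 27 + 35 + 26)/8 = 27.6250
Deviations from mean: 4.3750, -1.6250, 1.3750, -11.6250, 2.3750, -0.6250, 7.3750, -1.6250
Numerator Σ_{t=1}^{7}(z_t−z̄)(z_{t+1}−z̄) = -71.0156
Denominator Σ(z_t−z̄)² = 221.8750
r_1 = -71.0156 / 221.8750 = -0.320

-0.320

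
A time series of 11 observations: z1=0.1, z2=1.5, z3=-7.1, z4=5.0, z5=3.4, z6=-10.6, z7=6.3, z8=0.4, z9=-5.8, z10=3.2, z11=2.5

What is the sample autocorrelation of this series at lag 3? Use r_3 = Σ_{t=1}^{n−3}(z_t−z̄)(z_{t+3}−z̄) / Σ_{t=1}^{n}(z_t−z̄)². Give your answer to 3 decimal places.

Mean z̄ = (0.1 + 1.5 − 7.1 + 5.0 + 3.4 − 10.6 + 6.3 + 0.4 − 5.8 + 3.2 + 2.5)/11 = -0.1000
Numerator Σ_{t=1}^{8}(z_t−z̄)(z_{t+3}−z̄) = 196.7800
Denominator Σ(z_t−z̄)² = 291.4600
r_3 = 196.7800 / 291.4600 = 0.675

0.675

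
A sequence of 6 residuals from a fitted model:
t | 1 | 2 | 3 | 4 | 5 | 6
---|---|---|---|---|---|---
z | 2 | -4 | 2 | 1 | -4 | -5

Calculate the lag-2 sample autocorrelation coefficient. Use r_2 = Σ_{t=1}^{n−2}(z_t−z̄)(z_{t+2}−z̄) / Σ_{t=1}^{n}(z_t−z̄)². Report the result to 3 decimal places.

Mean z̄ = (2 − 4 + 2 + 1 − 4 − 5)/6 = -1.3333
Deviations from mean: 3.3333, -2.6667, 3.3333, 2.3333, -2.6667, -3.6667
Σ(z_t−z̄)(z_{t+2}−z̄) = (11.1111) + (-6.2222) + (-8.8889) + (-8.5556) = -12.5556
Denominator Σ(z_t−z̄)² = 55.3333
r_2 = -12.5556 / 55.3333 = -0.227

-0.227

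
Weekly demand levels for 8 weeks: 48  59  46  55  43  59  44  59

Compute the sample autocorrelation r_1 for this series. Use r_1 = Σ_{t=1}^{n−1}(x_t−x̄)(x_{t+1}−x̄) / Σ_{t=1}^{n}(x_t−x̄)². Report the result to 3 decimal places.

-0.831

Mean x̄ = (48 + 59 + 46 + 55 + 43 + 59 + 44 + 59)/8 = 51.6250
Deviations from mean: -3.6250, 7.3750, -5.6250, 3.3750, -8.6250, 7.3750, -7.6250, 7.3750
Σ(x_t−x̄)(x_{t+1}−x̄) = (-26.7344) + (-41.4844) + (-18.9844) + (-29.1094) + (-63.6094) + (-56.2344) + (-56.2344) = -292.3906
Denominator Σ(x_t−x̄)² = 351.8750
r_1 = -292.3906 / 351.8750 = -0.831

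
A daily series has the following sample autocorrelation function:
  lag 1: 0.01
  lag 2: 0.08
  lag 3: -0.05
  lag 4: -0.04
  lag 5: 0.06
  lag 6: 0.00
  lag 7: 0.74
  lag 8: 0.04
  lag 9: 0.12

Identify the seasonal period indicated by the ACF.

The largest autocorrelation is r_7 = 0.74; the remaining lags stay at or below 0.12.
The dominant spike at lag 7 indicates a seasonal period of 7.

7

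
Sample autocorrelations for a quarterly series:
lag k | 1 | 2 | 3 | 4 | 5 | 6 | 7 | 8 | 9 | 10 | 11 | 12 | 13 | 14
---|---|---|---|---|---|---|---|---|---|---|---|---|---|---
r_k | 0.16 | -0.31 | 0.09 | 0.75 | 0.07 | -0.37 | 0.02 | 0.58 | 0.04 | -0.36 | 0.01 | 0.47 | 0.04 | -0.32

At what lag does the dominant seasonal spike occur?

4

The largest autocorrelation is r_4 = 0.75, with weaker echoes at lags 8 (0.58) and 12 (0.47); the remaining lags stay at or below 0.16.
The dominant spike at lag 4 indicates a seasonal period of 4.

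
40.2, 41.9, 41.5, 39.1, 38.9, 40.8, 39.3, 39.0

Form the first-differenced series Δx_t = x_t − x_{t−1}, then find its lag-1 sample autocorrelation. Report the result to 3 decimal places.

First differences Δx: 1.7, -0.4, -2.4, -0.2, 1.9, -1.5, -0.3
Mean of differences = -0.1714
Numerator Σ(Δx_t−Δx̄)(Δx_{t+1}−Δx̄) = -2.4951
Denominator Σ(Δx_t−Δx̄)² = 14.5943
r_1(Δx) = -2.4951 / 14.5943 = -0.171

-0.171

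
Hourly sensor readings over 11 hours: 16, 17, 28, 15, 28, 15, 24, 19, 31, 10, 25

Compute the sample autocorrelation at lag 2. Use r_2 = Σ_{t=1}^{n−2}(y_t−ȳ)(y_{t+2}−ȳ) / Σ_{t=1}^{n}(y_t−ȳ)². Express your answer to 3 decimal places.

Mean ȳ = (16 + 17 + 28 + 15 + 28 + 15 + 24 + 19 + 31 + 10 + 25)/11 = 20.7273
Numerator Σ_{t=1}^{9}(y_t−ȳ)(y_{t+2}−ȳ) = 202.3967
Denominator Σ(y_t−ȳ)² = 460.1818
r_2 = 202.3967 / 460.1818 = 0.440

0.440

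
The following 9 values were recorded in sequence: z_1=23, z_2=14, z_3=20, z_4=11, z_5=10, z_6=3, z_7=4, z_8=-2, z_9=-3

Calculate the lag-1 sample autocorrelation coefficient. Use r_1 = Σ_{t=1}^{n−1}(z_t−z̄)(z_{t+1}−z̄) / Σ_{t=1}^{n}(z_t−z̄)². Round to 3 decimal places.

Mean z̄ = (23 + 14 + 20 + 11 + 10 + 3 + 4 − 2 − 3)/9 = 8.8889
Numerator Σ_{t=1}^{8}(z_t−z̄)(z_{t+1}−z̄) = 359.6543
Denominator Σ(z_t−z̄)² = 672.8889
r_1 = 359.6543 / 672.8889 = 0.534

0.534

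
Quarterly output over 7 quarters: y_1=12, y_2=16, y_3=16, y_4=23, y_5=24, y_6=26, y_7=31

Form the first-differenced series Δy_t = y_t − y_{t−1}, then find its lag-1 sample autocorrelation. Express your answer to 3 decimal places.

-0.652

First differences Δy: 4, 0, 7, 1, 2, 5
Mean of differences = 3.1667
Numerator Σ(Δy_t−Δȳ)(Δy_{t+1}−Δȳ) = -22.6944
Denominator Σ(Δy_t−Δȳ)² = 34.8333
r_1(Δy) = -22.6944 / 34.8333 = -0.652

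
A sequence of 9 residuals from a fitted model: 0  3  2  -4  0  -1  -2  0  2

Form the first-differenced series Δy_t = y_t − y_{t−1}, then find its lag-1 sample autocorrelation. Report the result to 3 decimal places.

-0.298

First differences Δy: 3, -1, -6, 4, -1, -1, 2, 2
Mean of differences = 0.2500
Numerator Σ(Δy_t−Δȳ)(Δy_{t+1}−Δȳ) = -21.3125
Denominator Σ(Δy_t−Δȳ)² = 71.5000
r_1(Δy) = -21.3125 / 71.5000 = -0.298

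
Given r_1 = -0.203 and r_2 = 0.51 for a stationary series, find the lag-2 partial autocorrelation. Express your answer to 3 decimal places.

0.489

φ_{22} = (r_2 − r_1²) / (1 − r_1²)
r_1² = (-0.203)² = 0.041209
Numerator = 0.51 − 0.0412 = 0.4688; denominator = 1 − 0.0412 = 0.9588
φ_{22} = 0.4688 / 0.9588 = 0.489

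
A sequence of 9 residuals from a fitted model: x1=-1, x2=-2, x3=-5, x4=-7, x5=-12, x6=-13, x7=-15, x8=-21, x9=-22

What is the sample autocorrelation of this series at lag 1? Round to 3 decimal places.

Mean x̄ = (-1 − 2 − 5 − 7 − 12 − 13 − 15 − 21 − 22)/9 = -10.8889
Numerator Σ_{t=1}^{8}(x_t−x̄)(x_{t+1}−x̄) = 323.7654
Denominator Σ(x_t−x̄)² = 474.8889
r_1 = 323.7654 / 474.8889 = 0.682

0.682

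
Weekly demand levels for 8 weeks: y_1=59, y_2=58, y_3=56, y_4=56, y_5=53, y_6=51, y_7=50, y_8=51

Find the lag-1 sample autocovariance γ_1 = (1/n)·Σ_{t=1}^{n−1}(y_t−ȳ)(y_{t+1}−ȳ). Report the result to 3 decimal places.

Mean ȳ = (59 + 58 + 56 + 56 + 53 + 51 + 50 + 51)/8 = 54.2500
Σ_{t=1}^{7}(y_t−ȳ)(y_{t+1}−ȳ) = 56.9375
γ_1 = 56.9375 / 8 = 7.117

7.117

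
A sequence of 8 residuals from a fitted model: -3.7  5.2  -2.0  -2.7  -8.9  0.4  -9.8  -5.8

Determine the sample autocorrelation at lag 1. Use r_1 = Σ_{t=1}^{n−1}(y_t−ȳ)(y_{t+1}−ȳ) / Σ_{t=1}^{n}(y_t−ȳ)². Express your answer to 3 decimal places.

-0.138

Mean ȳ = (-3.7 + 5.2 − 2.0 − 2.7 − 8.9 + 0.4 − 9.8 − 5.8)/8 = -3.4125
Σ(y_t−ȳ)(y_{t+1}−ȳ) = (-2.4761) + (12.1652) + (1.0064) + (-3.9098) + (-20.9211) + (-24.3523) + (15.2502) = -23.2377
Denominator Σ(y_t−ȳ)² = 167.9088
r_1 = -23.2377 / 167.9088 = -0.138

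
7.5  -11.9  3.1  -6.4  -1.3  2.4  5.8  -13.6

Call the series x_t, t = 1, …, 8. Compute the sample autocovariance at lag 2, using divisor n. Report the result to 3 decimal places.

Mean x̄ = (7.5 − 11.9 + 3.1 − 6.4 − 1.3 + 2.4 + 5.8 − 13.6)/8 = -1.8000
Deviations: 9.3000, -10.1000, 4.9000, -4.6000, 0.5000, 4.2000, 7.6000, -11.8000
Σ_{t=1}^{6}(x_t−x̄)(x_{t+2}−x̄) = 29.4000
γ_2 = 29.4000 / 8 = 3.675

3.675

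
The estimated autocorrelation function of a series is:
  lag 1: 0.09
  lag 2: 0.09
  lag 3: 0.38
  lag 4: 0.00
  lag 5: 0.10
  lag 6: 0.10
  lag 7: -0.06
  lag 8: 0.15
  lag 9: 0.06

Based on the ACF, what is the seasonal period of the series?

The largest autocorrelation is r_3 = 0.38; the remaining lags stay at or below 0.15.
The dominant spike at lag 3 indicates a seasonal period of 3.

3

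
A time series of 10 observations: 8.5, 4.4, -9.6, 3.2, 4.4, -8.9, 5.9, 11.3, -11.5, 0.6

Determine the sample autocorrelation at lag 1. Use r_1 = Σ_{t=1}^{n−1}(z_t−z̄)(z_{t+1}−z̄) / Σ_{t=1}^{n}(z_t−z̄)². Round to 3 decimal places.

-0.316

Mean z̄ = (8.5 + 4.4 − 9.6 + 3.2 + 4.4 − 8.9 + 5.9 + 11.3 − 11.5 + 0.6)/10 = 0.8300
Numerator Σ_{t=1}^{9}(z_t−z̄)(z_{t+1}−z̄) = -183.3549
Denominator Σ(z_t−z̄)² = 580.8010
r_1 = -183.3549 / 580.8010 = -0.316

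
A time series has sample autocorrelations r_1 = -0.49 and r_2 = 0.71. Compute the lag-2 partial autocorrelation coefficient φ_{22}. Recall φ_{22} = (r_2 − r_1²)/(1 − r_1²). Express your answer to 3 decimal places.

φ_{22} = (r_2 − r_1²) / (1 − r_1²)
r_1² = (-0.49)² = 0.2401
Numerator = 0.71 − 0.2401 = 0.4699; denominator = 1 − 0.2401 = 0.7599
φ_{22} = 0.4699 / 0.7599 = 0.618

0.618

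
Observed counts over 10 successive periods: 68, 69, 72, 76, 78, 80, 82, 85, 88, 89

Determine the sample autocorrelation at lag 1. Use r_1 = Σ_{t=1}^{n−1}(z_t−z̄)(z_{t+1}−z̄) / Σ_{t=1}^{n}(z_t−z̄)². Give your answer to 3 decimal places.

Mean z̄ = (68 + 69 + 72 + 76 + 78 + 80 + 82 + 85 + 88 + 89)/10 = 78.7000
Numerator Σ_{t=1}^{9}(z_t−z̄)(z_{t+1}−z̄) = 367.3100
Denominator Σ(z_t−z̄)² = 506.1000
r_1 = 367.3100 / 506.1000 = 0.726

0.726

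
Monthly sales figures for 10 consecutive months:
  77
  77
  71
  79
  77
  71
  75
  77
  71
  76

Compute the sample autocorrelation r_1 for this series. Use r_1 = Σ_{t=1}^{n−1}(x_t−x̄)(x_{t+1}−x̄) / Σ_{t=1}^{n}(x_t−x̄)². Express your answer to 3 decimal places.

Mean x̄ = (77 + 77 + 71 + 79 + 77 + 71 + 75 + 77 + 71 + 76)/10 = 75.1000
Numerator Σ_{t=1}^{9}(x_t−x̄)(x_{t+1}−x̄) = -31.8100
Denominator Σ(x_t−x̄)² = 80.9000
r_1 = -31.8100 / 80.9000 = -0.393

-0.393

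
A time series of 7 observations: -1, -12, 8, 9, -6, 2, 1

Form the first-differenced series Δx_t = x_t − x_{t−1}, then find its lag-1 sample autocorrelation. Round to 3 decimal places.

First differences Δx: -11, 20, 1, -15, 8, -1
Mean of differences = 0.3333
Numerator Σ(Δx_t−Δx̄)(Δx_{t+1}−Δx̄) = -347.7778
Denominator Σ(Δx_t−Δx̄)² = 811.3333
r_1(Δx) = -347.7778 / 811.3333 = -0.429

-0.429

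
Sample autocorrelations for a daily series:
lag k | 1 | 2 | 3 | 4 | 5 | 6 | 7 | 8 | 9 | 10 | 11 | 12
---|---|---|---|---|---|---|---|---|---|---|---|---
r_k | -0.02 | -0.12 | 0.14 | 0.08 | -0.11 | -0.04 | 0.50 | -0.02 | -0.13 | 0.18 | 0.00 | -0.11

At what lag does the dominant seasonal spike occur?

7

The largest autocorrelation is r_7 = 0.50; the remaining lags stay at or below 0.18.
The dominant spike at lag 7 indicates a seasonal period of 7.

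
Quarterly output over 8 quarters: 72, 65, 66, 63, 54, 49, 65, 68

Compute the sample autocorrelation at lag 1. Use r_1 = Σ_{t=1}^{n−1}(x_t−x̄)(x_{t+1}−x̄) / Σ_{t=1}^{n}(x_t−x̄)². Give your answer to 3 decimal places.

0.320

Mean x̄ = (72 + 65 + 66 + 63 + 54 + 49 + 65 + 68)/8 = 62.7500
Deviations from mean: 9.2500, 2.2500, 3.2500, 0.2500, -8.7500, -13.7500, 2.2500, 5.2500
Σ(x_t−x̄)(x_{t+1}−x̄) = (20.8125) + (7.3125) + (0.8125) + (-2.1875) + (120.3125) + (-30.9375) + (11.8125) = 127.9375
Denominator Σ(x_t−x̄)² = 399.5000
r_1 = 127.9375 / 399.5000 = 0.320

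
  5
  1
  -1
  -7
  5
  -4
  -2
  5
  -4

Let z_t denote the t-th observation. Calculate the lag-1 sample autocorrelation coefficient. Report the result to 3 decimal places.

-0.413

Mean z̄ = (5 + 1 − 1 − 7 + 5 − 4 − 2 + 5 − 4)/9 = -0.2222
Numerator Σ_{t=1}^{8}(z_t−z̄)(z_{t+1}−z̄) = -66.7160
Denominator Σ(z_t−z̄)² = 161.5556
r_1 = -66.7160 / 161.5556 = -0.413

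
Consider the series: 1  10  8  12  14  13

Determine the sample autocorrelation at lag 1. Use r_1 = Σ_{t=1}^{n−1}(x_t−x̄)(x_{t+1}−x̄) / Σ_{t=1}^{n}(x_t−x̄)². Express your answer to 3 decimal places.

0.152

Mean x̄ = (1 + 10 + 8 + 12 + 14 + 13)/6 = 9.6667
Numerator Σ_{t=1}^{5}(x_t−x̄)(x_{t+1}−x̄) = 17.2222
Denominator Σ(x_t−x̄)² = 113.3333
r_1 = 17.2222 / 113.3333 = 0.152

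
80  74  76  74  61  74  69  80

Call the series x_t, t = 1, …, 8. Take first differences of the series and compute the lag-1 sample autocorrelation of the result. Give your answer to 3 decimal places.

First differences Δx: -6, 2, -2, -13, 13, -5, 11
Mean of differences = 0.0000
Numerator Σ(Δx_t−Δx̄)(Δx_{t+1}−Δx̄) = -279.0000
Denominator Σ(Δx_t−Δx̄)² = 528.0000
r_1(Δx) = -279.0000 / 528.0000 = -0.528

-0.528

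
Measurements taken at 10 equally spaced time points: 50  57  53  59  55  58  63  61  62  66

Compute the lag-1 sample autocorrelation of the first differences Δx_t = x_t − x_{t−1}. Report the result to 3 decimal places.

First differences Δx: 7, -4, 6, -4, 3, 5, -2, 1, 4
Mean of differences = 1.7778
Numerator Σ(Δx_t−Δx̄)(Δx_{t+1}−Δx̄) = -93.0494
Denominator Σ(Δx_t−Δx̄)² = 143.5556
r_1(Δx) = -93.0494 / 143.5556 = -0.648

-0.648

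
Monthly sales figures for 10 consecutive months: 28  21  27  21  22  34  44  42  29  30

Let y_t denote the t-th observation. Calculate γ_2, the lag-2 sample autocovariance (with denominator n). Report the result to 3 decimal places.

-0.108

Mean ȳ = (28 + 21 + 27 + 21 + 22 + 34 + 44 + 42 + 29 + 30)/10 = 29.8000
Σ_{t=1}^{8}(y_t−ȳ)(y_{t+2}−ȳ) = -1.0800
γ_2 = -1.0800 / 10 = -0.108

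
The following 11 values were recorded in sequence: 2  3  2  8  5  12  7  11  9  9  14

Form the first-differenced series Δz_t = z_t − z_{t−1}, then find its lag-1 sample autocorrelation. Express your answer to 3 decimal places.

First differences Δz: 1, -1, 6, -3, 7, -5, 4, -2, 0, 5
Mean of differences = 1.2000
Numerator Σ(Δz_t−Δz̄)(Δz_{t+1}−Δz̄) = -117.6400
Denominator Σ(Δz_t−Δz̄)² = 151.6000
r_1(Δz) = -117.6400 / 151.6000 = -0.776

-0.776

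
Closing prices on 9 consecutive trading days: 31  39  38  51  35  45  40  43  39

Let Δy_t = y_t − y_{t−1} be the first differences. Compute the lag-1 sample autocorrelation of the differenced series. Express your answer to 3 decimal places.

-0.745

First differences Δy: 8, -1, 13, -16, 10, -5, 3, -4
Mean of differences = 1.0000
Numerator Σ(Δy_t−Δȳ)(Δy_{t+1}−Δȳ) = -471.0000
Denominator Σ(Δy_t−Δȳ)² = 632.0000
r_1(Δy) = -471.0000 / 632.0000 = -0.745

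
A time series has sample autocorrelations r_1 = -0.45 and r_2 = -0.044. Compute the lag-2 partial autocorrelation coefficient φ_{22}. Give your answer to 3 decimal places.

-0.309

φ_{22} = (r_2 − r_1²) / (1 − r_1²)
r_1² = (-0.45)² = 0.2025
Numerator = -0.044 − 0.2025 = -0.2465; denominator = 1 − 0.2025 = 0.7975
φ_{22} = -0.2465 / 0.7975 = -0.309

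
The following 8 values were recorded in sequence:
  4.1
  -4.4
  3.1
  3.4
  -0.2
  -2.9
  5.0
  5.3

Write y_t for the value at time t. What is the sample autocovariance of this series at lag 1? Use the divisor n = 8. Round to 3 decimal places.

Mean ȳ = (4.1 − 4.4 + 3.1 + 3.4 − 0.2 − 2.9 + 5.0 + 5.3)/8 = 1.6750
Σ_{t=1}^{7}(y_t−ȳ)(y_{t+1}−ȳ) = -18.7456
γ_1 = -18.7456 / 8 = -2.343

-2.343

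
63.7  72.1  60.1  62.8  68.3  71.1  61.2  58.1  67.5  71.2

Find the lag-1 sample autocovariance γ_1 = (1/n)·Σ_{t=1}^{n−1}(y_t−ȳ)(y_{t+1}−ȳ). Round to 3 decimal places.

Mean ȳ = (63.7 + 72.1 + 60.1 + 62.8 + 68.3 + 71.1 + 61.2 + 58.1 + 67.5 + 71.2)/10 = 65.6100
Σ_{t=1}^{9}(y_t−ȳ)(y_{t+1}−ȳ) = -20.1841
γ_1 = -20.1841 / 10 = -2.018

-2.018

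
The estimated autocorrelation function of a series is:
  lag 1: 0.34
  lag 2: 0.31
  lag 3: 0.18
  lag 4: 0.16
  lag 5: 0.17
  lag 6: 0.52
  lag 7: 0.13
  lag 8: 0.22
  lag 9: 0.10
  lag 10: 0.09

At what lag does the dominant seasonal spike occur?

The largest autocorrelation is r_6 = 0.52; the remaining lags stay at or below 0.34. The elevated value at lag 1 (0.34), dropping to 0.31 at lag 2, reflects decaying short-term dependence rather than seasonality.
The dominant spike at lag 6 indicates a seasonal period of 6.

6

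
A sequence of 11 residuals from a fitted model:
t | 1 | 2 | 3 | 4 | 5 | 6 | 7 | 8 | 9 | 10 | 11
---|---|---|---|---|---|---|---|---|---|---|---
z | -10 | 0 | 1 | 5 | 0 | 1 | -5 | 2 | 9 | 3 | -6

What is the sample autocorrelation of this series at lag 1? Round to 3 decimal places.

Mean z̄ = (-10 + 0 + 1 + 5 + 0 + 1 − 5 + 2 + 9 + 3 − 6)/11 = 0.0000
Numerator Σ_{t=1}^{10}(z_t−z̄)(z_{t+1}−z̄) = 17.0000
Denominator Σ(z_t−z̄)² = 282.0000
r_1 = 17.0000 / 282.0000 = 0.060

0.060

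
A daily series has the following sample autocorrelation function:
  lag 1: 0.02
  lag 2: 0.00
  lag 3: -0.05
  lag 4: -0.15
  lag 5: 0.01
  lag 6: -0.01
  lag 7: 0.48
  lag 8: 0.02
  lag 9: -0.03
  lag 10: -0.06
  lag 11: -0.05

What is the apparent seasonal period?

7

The largest autocorrelation is r_7 = 0.48; the remaining lags stay at or below 0.02.
The dominant spike at lag 7 indicates a seasonal period of 7.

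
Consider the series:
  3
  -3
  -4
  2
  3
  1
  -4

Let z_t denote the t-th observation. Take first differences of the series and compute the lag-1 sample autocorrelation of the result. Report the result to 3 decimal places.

0.182

First differences Δz: -6, -1, 6, 1, -2, -5
Mean of differences = -1.1667
Numerator Σ(Δz_t−Δz̄)(Δz_{t+1}−Δz̄) = 17.3056
Denominator Σ(Δz_t−Δz̄)² = 94.8333
r_1(Δz) = 17.3056 / 94.8333 = 0.182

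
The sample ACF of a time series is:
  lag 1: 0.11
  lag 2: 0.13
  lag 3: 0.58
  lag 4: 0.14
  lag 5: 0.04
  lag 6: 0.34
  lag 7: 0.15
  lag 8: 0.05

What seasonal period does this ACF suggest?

3

The largest autocorrelation is r_3 = 0.58, with a weaker echo at lag 6 (0.34); the remaining lags stay at or below 0.15.
The dominant spike at lag 3 indicates a seasonal period of 3.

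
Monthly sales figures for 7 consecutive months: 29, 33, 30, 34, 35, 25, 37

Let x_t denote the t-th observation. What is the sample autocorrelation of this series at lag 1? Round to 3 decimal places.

-0.589

Mean x̄ = (29 + 33 + 30 + 34 + 35 + 25 + 37)/7 = 31.8571
Deviations from mean: -2.8571, 1.1429, -1.8571, 2.1429, 3.1429, -6.8571, 5.1429
Σ(x_t−x̄)(x_{t+1}−x̄) = (-3.2653) + (-2.1224) + (-3.9796) + (6.7347) + (-21.5510) + (-35.2653) = -59.4490
Denominator Σ(x_t−x̄)² = 100.8571
r_1 = -59.4490 / 100.8571 = -0.589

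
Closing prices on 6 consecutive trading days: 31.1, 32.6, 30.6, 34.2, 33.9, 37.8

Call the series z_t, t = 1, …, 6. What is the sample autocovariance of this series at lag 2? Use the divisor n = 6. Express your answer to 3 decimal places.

Mean z̄ = (31.1 + 32.6 + 30.6 + 34.2 + 33.9 + 37.8)/6 = 33.3667
Deviations: -2.2667, -0.7667, -2.7667, 0.8333, 0.5333, 4.4333
Σ_{t=1}^{4}(z_t−z̄)(z_{t+2}−z̄) = 7.8511
γ_2 = 7.8511 / 6 = 1.309

1.309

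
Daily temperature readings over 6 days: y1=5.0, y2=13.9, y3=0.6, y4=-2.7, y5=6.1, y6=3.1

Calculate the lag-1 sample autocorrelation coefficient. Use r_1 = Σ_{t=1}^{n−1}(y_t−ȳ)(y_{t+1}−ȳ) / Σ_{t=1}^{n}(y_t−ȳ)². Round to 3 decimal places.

Mean ȳ = (5.0 + 13.9 + 0.6 − 2.7 + 6.1 + 3.1)/6 = 4.3333
Numerator Σ_{t=1}^{5}(y_t−ȳ)(y_{t+1}−ȳ) = -17.6844
Denominator Σ(y_t−ȳ)² = 160.0133
r_1 = -17.6844 / 160.0133 = -0.111

-0.111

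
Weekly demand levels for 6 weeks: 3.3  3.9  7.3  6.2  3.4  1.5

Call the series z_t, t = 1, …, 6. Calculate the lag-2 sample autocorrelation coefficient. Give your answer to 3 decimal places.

-0.518

Mean z̄ = (3.3 + 3.9 + 7.3 + 6.2 + 3.4 + 1.5)/6 = 4.2667
Deviations from mean: -0.9667, -0.3667, 3.0333, 1.9333, -0.8667, -2.7667
Σ(z_t−z̄)(z_{t+2}−z̄) = (-2.9322) + (-0.7089) + (-2.6289) + (-5.3489) = -11.6189
Denominator Σ(z_t−z̄)² = 22.4133
r_2 = -11.6189 / 22.4133 = -0.518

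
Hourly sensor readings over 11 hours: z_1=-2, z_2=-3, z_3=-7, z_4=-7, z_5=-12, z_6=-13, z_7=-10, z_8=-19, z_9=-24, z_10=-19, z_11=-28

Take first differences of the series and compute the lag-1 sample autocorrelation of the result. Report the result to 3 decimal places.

-0.480

First differences Δz: -1, -4, 0, -5, -1, 3, -9, -5, 5, -9
Mean of differences = -2.6000
Numerator Σ(Δz_t−Δz̄)(Δz_{t+1}−Δz̄) = -94.3600
Denominator Σ(Δz_t−Δz̄)² = 196.4000
r_1(Δz) = -94.3600 / 196.4000 = -0.480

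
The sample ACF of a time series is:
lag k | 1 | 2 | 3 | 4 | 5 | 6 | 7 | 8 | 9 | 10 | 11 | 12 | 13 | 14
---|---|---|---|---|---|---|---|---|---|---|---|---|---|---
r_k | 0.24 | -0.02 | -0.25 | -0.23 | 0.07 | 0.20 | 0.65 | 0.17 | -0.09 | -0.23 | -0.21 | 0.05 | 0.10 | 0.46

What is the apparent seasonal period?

The largest autocorrelation is r_7 = 0.65, with a weaker echo at lag 14 (0.46); the remaining lags stay at or below 0.24.
The dominant spike at lag 7 indicates a seasonal period of 7.

7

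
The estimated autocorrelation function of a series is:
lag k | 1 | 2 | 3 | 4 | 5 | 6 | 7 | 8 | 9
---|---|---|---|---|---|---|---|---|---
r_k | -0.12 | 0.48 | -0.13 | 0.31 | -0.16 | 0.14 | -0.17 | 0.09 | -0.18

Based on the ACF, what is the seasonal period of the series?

2

The largest autocorrelation is r_2 = 0.48, with a weaker echo at lag 4 (0.31); the remaining lags stay at or below 0.14.
The dominant spike at lag 2 indicates a seasonal period of 2.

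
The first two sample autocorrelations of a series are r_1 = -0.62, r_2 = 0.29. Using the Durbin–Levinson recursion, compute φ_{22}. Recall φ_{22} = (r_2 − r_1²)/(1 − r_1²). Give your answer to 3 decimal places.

-0.153

φ_{22} = (r_2 − r_1²) / (1 − r_1²)
r_1² = (-0.62)² = 0.3844
Numerator = 0.29 − 0.3844 = -0.0944; denominator = 1 − 0.3844 = 0.6156
φ_{22} = -0.0944 / 0.6156 = -0.153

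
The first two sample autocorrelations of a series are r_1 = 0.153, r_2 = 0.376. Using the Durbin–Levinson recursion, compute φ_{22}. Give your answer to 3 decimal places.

0.361

φ_{22} = (r_2 − r_1²) / (1 − r_1²)
r_1² = (0.153)² = 0.023409
Numerator = 0.376 − 0.0234 = 0.3526; denominator = 1 − 0.0234 = 0.9766
φ_{22} = 0.3526 / 0.9766 = 0.361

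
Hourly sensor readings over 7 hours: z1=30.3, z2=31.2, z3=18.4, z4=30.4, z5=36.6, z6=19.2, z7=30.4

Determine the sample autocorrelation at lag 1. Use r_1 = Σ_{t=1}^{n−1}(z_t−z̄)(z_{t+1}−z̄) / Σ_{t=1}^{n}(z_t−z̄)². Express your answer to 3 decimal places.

Mean z̄ = (30.3 + 31.2 + 18.4 + 30.4 + 36.6 + 19.2 + 30.4)/7 = 28.0714
Σ(z_t−z̄)(z_{t+1}−z̄) = (6.9722) + (-30.2578) + (-22.5206) + (19.8594) + (-75.6606) + (-20.6578) = -122.2651
Denominator Σ(z_t−z̄)² = 270.5743
r_1 = -122.2651 / 270.5743 = -0.452

-0.452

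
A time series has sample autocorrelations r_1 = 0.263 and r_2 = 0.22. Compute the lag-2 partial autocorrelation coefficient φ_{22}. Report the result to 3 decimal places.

0.162

φ_{22} = (r_2 − r_1²) / (1 − r_1²)
r_1² = (0.263)² = 0.069169
Numerator = 0.22 − 0.0692 = 0.1508; denominator = 1 − 0.0692 = 0.9308
φ_{22} = 0.1508 / 0.9308 = 0.162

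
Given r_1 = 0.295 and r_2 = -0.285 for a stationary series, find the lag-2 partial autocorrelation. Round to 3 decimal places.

φ_{22} = (r_2 − r_1²) / (1 − r_1²)
r_1² = (0.295)² = 0.087025
Numerator = -0.285 − 0.0870 = -0.3720; denominator = 1 − 0.0870 = 0.9130
φ_{22} = -0.3720 / 0.9130 = -0.407

-0.407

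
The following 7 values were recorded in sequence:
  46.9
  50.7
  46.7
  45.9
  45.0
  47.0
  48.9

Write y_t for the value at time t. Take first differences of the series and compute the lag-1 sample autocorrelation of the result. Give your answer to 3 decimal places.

First differences Δy: 3.8, -4.0, -0.8, -0.9, 2.0, 1.9
Mean of differences = 0.3333
Numerator Σ(Δy_t−Δȳ)(Δy_{t+1}−Δȳ) = -8.1578
Denominator Σ(Δy_t−Δȳ)² = 38.8333
r_1(Δy) = -8.1578 / 38.8333 = -0.210

-0.210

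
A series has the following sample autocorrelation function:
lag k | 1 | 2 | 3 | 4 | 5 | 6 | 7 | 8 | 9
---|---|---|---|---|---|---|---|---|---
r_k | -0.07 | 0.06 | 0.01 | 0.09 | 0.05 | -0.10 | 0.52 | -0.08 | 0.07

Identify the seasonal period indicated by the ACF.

7

The largest autocorrelation is r_7 = 0.52; the remaining lags stay at or below 0.09.
The dominant spike at lag 7 indicates a seasonal period of 7.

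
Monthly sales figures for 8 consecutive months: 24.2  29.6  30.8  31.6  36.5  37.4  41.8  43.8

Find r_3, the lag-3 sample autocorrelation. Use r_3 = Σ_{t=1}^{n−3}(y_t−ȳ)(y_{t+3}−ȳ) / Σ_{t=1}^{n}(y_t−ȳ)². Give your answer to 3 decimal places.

Mean ȳ = (24.2 + 29.6 + 30.8 + 31.6 + 36.5 + 37.4 + 41.8 + 43.8)/8 = 34.4625
Deviations from mean: -10.2625, -4.8625, -3.6625, -2.8625, 2.0375, 2.9375, 7.3375, 9.3375
Σ(y_t−ȳ)(y_{t+3}−ȳ) = (29.3764) + (-9.9073) + (-10.7586) + (-21.0036) + (19.0252) = 6.7320
Denominator Σ(y_t−ȳ)² = 304.3788
r_3 = 6.7320 / 304.3788 = 0.022

0.022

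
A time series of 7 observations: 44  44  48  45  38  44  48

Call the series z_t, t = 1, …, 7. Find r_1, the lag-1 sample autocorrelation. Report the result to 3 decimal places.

Mean z̄ = (44 + 44 + 48 + 45 + 38 + 44 + 48)/7 = 44.4286
Σ(z_t−z̄)(z_{t+1}−z̄) = (0.1837) + (-1.5306) + (2.0408) + (-3.6735) + (2.7551) + (-1.5306) = -1.7551
Denominator Σ(z_t−z̄)² = 67.7143
r_1 = -1.7551 / 67.7143 = -0.026

-0.026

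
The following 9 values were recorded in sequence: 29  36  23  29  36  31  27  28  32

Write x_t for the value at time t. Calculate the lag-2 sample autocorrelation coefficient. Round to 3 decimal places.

Mean x̄ = (29 + 36 + 23 + 29 + 36 + 31 + 27 + 28 + 32)/9 = 30.1111
Σ(x_t−x̄)(x_{t+2}−x̄) = (7.9012) + (-6.5432) + (-41.8765) + (-0.9877) + (-18.3210) + (-1.8765) + (-5.8765) = -67.5802
Denominator Σ(x_t−x̄)² = 140.8889
r_2 = -67.5802 / 140.8889 = -0.480

-0.480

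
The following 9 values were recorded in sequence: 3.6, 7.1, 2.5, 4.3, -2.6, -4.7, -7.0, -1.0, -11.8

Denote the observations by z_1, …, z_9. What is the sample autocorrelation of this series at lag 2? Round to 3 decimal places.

0.365

Mean z̄ = (3.6 + 7.1 + 2.5 + 4.3 − 2.6 − 4.7 − 7.0 − 1.0 − 11.8)/9 = -1.0667
Σ(z_t−z̄)(z_{t+2}−z̄) = (16.6444) + (43.8278) + (-5.4689) + (-19.4989) + (9.0978) + (-0.2422) + (63.6844) = 108.0444
Denominator Σ(z_t−z̄)² = 295.9600
r_2 = 108.0444 / 295.9600 = 0.365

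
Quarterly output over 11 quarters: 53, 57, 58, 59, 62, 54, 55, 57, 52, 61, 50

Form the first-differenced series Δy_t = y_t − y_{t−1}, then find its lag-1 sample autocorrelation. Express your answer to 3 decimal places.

-0.543

First differences Δy: 4, 1, 1, 3, -8, 1, 2, -5, 9, -11
Mean of differences = -0.3000
Numerator Σ(Δy_t−Δȳ)(Δy_{t+1}−Δȳ) = -174.8900
Denominator Σ(Δy_t−Δȳ)² = 322.1000
r_1(Δy) = -174.8900 / 322.1000 = -0.543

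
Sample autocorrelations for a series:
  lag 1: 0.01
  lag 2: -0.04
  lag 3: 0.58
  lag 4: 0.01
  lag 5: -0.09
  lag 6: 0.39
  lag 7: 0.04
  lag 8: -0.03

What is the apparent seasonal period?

The largest autocorrelation is r_3 = 0.58, with a weaker echo at lag 6 (0.39); the remaining lags stay at or below 0.04.
The dominant spike at lag 3 indicates a seasonal period of 3.

3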